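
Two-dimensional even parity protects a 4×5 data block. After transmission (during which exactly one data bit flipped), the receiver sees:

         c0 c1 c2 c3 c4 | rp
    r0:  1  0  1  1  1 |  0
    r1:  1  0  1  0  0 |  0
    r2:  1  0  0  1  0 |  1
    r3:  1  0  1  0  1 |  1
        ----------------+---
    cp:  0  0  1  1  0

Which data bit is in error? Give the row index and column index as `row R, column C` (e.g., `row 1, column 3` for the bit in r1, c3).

Recompute each row's even parity and compare to rp:
  r0: data parity 0, sent rp 0 → ok
  r1: data parity 0, sent rp 0 → ok
  r2: data parity 0, sent rp 1 → mismatch
  r3: data parity 1, sent rp 1 → ok
Recompute each column's even parity and compare to cp:
  c0: data parity 0, sent cp 0 → ok
  c1: data parity 0, sent cp 0 → ok
  c2: data parity 1, sent cp 1 → ok
  c3: data parity 0, sent cp 1 → mismatch
  c4: data parity 0, sent cp 0 → ok
Exactly one row (r2) and one column (c3) fail → the flipped bit is at their intersection.

row 2, column 3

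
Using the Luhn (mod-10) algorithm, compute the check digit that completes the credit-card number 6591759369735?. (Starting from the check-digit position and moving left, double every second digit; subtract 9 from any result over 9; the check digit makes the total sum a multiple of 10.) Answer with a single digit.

9

Partial digits right→left: 5 3 7 9 6 3 9 5 7 1 9 5 6
Double every second digit counting from the check-digit position (so the 1st, 3rd, 5th, ... of the partial from the right).
  doubled (with −9 where >9): 1 5 3 9 5 9 3 → sum 35
  kept as-is: 3 9 3 5 1 5 → sum 26
Total = 35 + 26 = 61.
Check digit = (10 − (61 mod 10)) mod 10 = 9.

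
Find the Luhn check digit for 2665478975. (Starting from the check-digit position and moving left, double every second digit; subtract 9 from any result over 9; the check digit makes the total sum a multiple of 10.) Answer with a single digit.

Partial digits right→left: 5 7 9 8 7 4 5 6 6 2
Double every second digit counting from the check-digit position (so the 1st, 3rd, 5th, ... of the partial from the right).
  doubled (with −9 where >9): 1 9 5 1 3 → sum 19
  kept as-is: 7 8 4 6 2 → sum 27
Total = 19 + 27 = 46.
Check digit = (10 − (46 mod 10)) mod 10 = 4.

4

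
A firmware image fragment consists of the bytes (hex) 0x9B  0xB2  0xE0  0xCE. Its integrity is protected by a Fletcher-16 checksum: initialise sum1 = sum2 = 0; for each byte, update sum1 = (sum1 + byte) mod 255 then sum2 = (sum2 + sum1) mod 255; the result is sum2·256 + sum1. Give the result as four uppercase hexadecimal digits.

17FD

Running sums (mod 255):
  after byte 0 (0x9B): sum1=155, sum2=155
  after byte 1 (0xB2): sum1=78, sum2=233
  after byte 2 (0xE0): sum1=47, sum2=25
  after byte 3 (0xCE): sum1=253, sum2=23
Checksum = sum2·256 + sum1 = 23·256 + 253 = 6141 = 0x17FD.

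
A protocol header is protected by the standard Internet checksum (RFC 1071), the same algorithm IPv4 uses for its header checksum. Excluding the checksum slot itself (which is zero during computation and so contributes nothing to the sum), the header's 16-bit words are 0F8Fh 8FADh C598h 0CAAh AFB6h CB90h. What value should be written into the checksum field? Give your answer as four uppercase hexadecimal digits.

1339

One's-complement addition (fold any carry out of bit 15 back into bit 0):
  0x0F8F + 0x8FAD = 0x09F3C
  0x9F3C + 0xC598 = 0x164D4 → wrap carry → 0x64D5
  0x64D5 + 0x0CAA = 0x0717F
  0x717F + 0xAFB6 = 0x12135 → wrap carry → 0x2136
  0x2136 + 0xCB90 = 0x0ECC6
One's-complement sum = 0xECC6.
Checksum = ~0xECC6 & 0xFFFF = 0x1339.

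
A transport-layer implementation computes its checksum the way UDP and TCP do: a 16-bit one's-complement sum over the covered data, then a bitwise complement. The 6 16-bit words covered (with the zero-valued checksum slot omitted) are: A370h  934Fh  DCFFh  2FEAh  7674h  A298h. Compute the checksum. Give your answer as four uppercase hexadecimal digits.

A348

One's-complement addition (fold any carry out of bit 15 back into bit 0):
  0xA370 + 0x934F = 0x136BF → wrap carry → 0x36C0
  0x36C0 + 0xDCFF = 0x113BF → wrap carry → 0x13C0
  0x13C0 + 0x2FEA = 0x043AA
  0x43AA + 0x7674 = 0x0BA1E
  0xBA1E + 0xA298 = 0x15CB6 → wrap carry → 0x5CB7
One's-complement sum = 0x5CB7.
Checksum = ~0x5CB7 & 0xFFFF = 0xA348.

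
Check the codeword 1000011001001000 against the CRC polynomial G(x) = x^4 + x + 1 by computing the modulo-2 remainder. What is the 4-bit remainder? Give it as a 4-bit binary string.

1000

Modulo-2 division of 1000011001001000 by 10011:
  pos 0: 10000 XOR 10011 = 00011
  pos 3: 11110 XOR 10011 = 01101
  pos 4: 11010 XOR 10011 = 01001
  pos 5: 10011 XOR 10011 = 00000
Remainder = 1000 (nonzero — an error is detected).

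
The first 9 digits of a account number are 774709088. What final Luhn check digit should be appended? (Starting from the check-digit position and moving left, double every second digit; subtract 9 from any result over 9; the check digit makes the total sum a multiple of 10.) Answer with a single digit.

9

Partial digits right→left: 8 8 0 9 0 7 4 7 7
Double every second digit counting from the check-digit position (so the 1st, 3rd, 5th, ... of the partial from the right).
  doubled (with −9 where >9): 7 0 0 8 5 → sum 20
  kept as-is: 8 9 7 7 → sum 31
Total = 20 + 31 = 51.
Check digit = (10 − (51 mod 10)) mod 10 = 9.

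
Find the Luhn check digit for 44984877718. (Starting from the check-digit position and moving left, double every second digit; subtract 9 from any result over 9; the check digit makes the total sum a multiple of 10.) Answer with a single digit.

Partial digits right→left: 8 1 7 7 7 8 4 8 9 4 4
Double every second digit counting from the check-digit position (so the 1st, 3rd, 5th, ... of the partial from the right).
  doubled (with −9 where >9): 7 5 5 8 9 8 → sum 42
  kept as-is: 1 7 8 8 4 → sum 28
Total = 42 + 28 = 70.
Check digit = (10 − (70 mod 10)) mod 10 = 0.

0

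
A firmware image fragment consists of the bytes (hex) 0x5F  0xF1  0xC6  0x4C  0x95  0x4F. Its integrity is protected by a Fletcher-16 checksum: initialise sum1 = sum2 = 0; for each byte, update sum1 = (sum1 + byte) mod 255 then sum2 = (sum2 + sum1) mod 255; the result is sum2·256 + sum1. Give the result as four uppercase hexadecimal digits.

Running sums (mod 255):
  after byte 0 (0x5F): sum1=95, sum2=95
  after byte 1 (0xF1): sum1=81, sum2=176
  after byte 2 (0xC6): sum1=24, sum2=200
  after byte 3 (0x4C): sum1=100, sum2=45
  after byte 4 (0x95): sum1=249, sum2=39
  after byte 5 (0x4F): sum1=73, sum2=112
Checksum = sum2·256 + sum1 = 112·256 + 73 = 28745 = 0x7049.

7049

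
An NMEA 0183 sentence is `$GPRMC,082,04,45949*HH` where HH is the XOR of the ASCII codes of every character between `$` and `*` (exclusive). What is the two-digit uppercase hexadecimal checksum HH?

6C

XOR the ASCII codes of the payload characters:
  'G' = 0x47 → acc = 0x47
  'P' = 0x50 → acc = 0x17
  'R' = 0x52 → acc = 0x45
  'M' = 0x4D → acc = 0x08
  'C' = 0x43 → acc = 0x4B
  ',' = 0x2C → acc = 0x67
  '0' = 0x30 → acc = 0x57
  '8' = 0x38 → acc = 0x6F
  '2' = 0x32 → acc = 0x5D
  ',' = 0x2C → acc = 0x71
  '0' = 0x30 → acc = 0x41
  '4' = 0x34 → acc = 0x75
  ',' = 0x2C → acc = 0x59
  '4' = 0x34 → acc = 0x6D
  '5' = 0x35 → acc = 0x58
  '9' = 0x39 → acc = 0x61
  '4' = 0x34 → acc = 0x55
  '9' = 0x39 → acc = 0x6C
Checksum = 0x6C.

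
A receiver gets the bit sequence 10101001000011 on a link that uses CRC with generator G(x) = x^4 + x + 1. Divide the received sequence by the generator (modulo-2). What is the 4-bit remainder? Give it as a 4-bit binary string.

Modulo-2 division of 10101001000011 by 10011:
  pos 0: 10101 XOR 10011 = 00110
  pos 2: 11000 XOR 10011 = 01011
  pos 3: 10111 XOR 10011 = 00100
  pos 5: 10000 XOR 10011 = 00011
  pos 8: 11001 XOR 10011 = 01010
  pos 9: 10101 XOR 10011 = 00110
Remainder = 0110 (nonzero — an error is detected).

0110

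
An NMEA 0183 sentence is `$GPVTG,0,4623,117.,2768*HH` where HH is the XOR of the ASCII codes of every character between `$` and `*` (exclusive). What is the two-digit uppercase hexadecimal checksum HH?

73

XOR the ASCII codes of the payload characters:
  'G' = 0x47 → acc = 0x47
  'P' = 0x50 → acc = 0x17
  'V' = 0x56 → acc = 0x41
  'T' = 0x54 → acc = 0x15
  'G' = 0x47 → acc = 0x52
  ',' = 0x2C → acc = 0x7E
  '0' = 0x30 → acc = 0x4E
  ',' = 0x2C → acc = 0x62
  '4' = 0x34 → acc = 0x56
  '6' = 0x36 → acc = 0x60
  '2' = 0x32 → acc = 0x52
  '3' = 0x33 → acc = 0x61
  ',' = 0x2C → acc = 0x4D
  '1' = 0x31 → acc = 0x7C
  '1' = 0x31 → acc = 0x4D
  '7' = 0x37 → acc = 0x7A
  '.' = 0x2E → acc = 0x54
  ',' = 0x2C → acc = 0x78
  '2' = 0x32 → acc = 0x4A
  '7' = 0x37 → acc = 0x7D
  '6' = 0x36 → acc = 0x4B
  '8' = 0x38 → acc = 0x73
Checksum = 0x73.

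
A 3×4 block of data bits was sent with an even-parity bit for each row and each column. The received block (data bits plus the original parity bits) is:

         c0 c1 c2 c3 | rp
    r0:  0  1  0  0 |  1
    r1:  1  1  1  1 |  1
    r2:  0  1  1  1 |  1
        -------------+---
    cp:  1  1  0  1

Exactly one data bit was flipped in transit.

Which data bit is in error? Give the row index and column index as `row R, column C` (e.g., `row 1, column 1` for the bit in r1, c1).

Recompute each row's even parity and compare to rp:
  r0: data parity 1, sent rp 1 → ok
  r1: data parity 0, sent rp 1 → mismatch
  r2: data parity 1, sent rp 1 → ok
Recompute each column's even parity and compare to cp:
  c0: data parity 1, sent cp 1 → ok
  c1: data parity 1, sent cp 1 → ok
  c2: data parity 0, sent cp 0 → ok
  c3: data parity 0, sent cp 1 → mismatch
Exactly one row (r1) and one column (c3) fail → the flipped bit is at their intersection.

row 1, column 3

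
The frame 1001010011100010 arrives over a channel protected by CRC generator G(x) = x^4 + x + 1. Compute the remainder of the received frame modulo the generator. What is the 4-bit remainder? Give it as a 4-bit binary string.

Modulo-2 division of 1001010011100010 by 10011:
  pos 0: 10010 XOR 10011 = 00001
  pos 4: 11001 XOR 10011 = 01010
  pos 5: 10101 XOR 10011 = 00110
  pos 7: 11010 XOR 10011 = 01001
  pos 8: 10010 XOR 10011 = 00001
Remainder = 1010 (nonzero — an error is detected).

1010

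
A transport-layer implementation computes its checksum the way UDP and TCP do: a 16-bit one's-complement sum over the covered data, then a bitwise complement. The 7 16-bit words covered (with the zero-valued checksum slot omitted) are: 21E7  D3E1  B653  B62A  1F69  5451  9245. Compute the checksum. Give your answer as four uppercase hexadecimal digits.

97B8

One's-complement addition (fold any carry out of bit 15 back into bit 0):
  0x21E7 + 0xD3E1 = 0x0F5C8
  0xF5C8 + 0xB653 = 0x1AC1B → wrap carry → 0xAC1C
  0xAC1C + 0xB62A = 0x16246 → wrap carry → 0x6247
  0x6247 + 0x1F69 = 0x081B0
  0x81B0 + 0x5451 = 0x0D601
  0xD601 + 0x9245 = 0x16846 → wrap carry → 0x6847
One's-complement sum = 0x6847.
Checksum = ~0x6847 & 0xFFFF = 0x97B8.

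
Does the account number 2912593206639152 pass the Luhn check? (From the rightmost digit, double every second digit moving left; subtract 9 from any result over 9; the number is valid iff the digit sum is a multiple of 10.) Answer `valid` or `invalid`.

From the right, keep odd positions and double even positions (subtract 9 from any doubled value over 9):
  doubled (positions 2,4,...): 1 9 3 0 6 1 2 4 → sum 26
  kept (positions 1,3,...): 2 1 3 6 2 9 2 9 → sum 34
Total = 60.
60 mod 10 = 0, so the number is valid.

valid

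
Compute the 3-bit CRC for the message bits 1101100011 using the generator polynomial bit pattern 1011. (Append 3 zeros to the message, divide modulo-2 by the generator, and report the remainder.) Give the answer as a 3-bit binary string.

Append 3 zeros: 1101100011000. Divide by 1011 (XOR where the leading bit is 1):
  pos 0: 1101 XOR 1011 = 0110
  pos 1: 1101 XOR 1011 = 0110
  pos 2: 1100 XOR 1011 = 0111
  pos 3: 1110 XOR 1011 = 0101
  pos 4: 1010 XOR 1011 = 0001
  pos 7: 1110 XOR 1011 = 0101
  pos 8: 1010 XOR 1011 = 0001
Remainder (last 3 bits) = 010. This is the CRC / FCS.

010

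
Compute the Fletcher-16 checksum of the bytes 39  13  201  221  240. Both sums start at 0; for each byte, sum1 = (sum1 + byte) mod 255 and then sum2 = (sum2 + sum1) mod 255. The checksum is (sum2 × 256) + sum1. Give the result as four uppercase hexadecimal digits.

02CC

Running sums (mod 255):
  after byte 0 (39): sum1=39, sum2=39
  after byte 1 (13): sum1=52, sum2=91
  after byte 2 (201): sum1=253, sum2=89
  after byte 3 (221): sum1=219, sum2=53
  after byte 4 (240): sum1=204, sum2=2
Checksum = sum2·256 + sum1 = 2·256 + 204 = 716 = 0x02CC.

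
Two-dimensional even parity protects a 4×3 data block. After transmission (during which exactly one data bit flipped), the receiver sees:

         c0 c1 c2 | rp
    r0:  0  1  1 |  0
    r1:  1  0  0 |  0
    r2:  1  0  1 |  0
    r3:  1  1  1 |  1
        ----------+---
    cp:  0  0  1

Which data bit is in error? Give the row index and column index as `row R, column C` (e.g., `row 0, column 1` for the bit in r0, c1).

Recompute each row's even parity and compare to rp:
  r0: data parity 0, sent rp 0 → ok
  r1: data parity 1, sent rp 0 → mismatch
  r2: data parity 0, sent rp 0 → ok
  r3: data parity 1, sent rp 1 → ok
Recompute each column's even parity and compare to cp:
  c0: data parity 1, sent cp 0 → mismatch
  c1: data parity 0, sent cp 0 → ok
  c2: data parity 1, sent cp 1 → ok
Exactly one row (r1) and one column (c0) fail → the flipped bit is at their intersection.

row 1, column 0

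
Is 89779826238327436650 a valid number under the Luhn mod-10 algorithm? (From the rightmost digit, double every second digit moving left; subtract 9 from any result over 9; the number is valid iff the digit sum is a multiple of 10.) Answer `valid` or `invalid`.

From the right, keep odd positions and double even positions (subtract 9 from any doubled value over 9):
  doubled (positions 2,4,...): 1 3 8 4 7 4 4 9 5 7 → sum 52
  kept (positions 1,3,...): 0 6 3 7 3 3 6 8 7 9 → sum 52
Total = 104.
104 mod 10 = 4, so the number is invalid.

invalid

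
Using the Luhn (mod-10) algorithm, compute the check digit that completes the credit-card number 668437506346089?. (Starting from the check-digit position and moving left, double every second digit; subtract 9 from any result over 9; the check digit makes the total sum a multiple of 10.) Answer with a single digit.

9

Partial digits right→left: 9 8 0 6 4 3 6 0 5 7 3 4 8 6 6
Double every second digit counting from the check-digit position (so the 1st, 3rd, 5th, ... of the partial from the right).
  doubled (with −9 where >9): 9 0 8 3 1 6 7 3 → sum 37
  kept as-is: 8 6 3 0 7 4 6 → sum 34
Total = 37 + 34 = 71.
Check digit = (10 − (71 mod 10)) mod 10 = 9.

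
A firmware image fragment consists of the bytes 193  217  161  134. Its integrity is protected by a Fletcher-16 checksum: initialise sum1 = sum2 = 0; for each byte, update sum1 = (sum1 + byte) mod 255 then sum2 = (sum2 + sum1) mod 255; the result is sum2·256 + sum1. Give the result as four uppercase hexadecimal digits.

5EC3

Running sums (mod 255):
  after byte 0 (193): sum1=193, sum2=193
  after byte 1 (217): sum1=155, sum2=93
  after byte 2 (161): sum1=61, sum2=154
  after byte 3 (134): sum1=195, sum2=94
Checksum = sum2·256 + sum1 = 94·256 + 195 = 24259 = 0x5EC3.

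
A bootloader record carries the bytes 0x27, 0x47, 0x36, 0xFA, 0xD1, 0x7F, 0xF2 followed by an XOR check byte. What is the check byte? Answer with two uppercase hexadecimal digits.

XOR the bytes together:
  start with 0x27
  0x27 ⊕ 0x47 = 0x60
  0x60 ⊕ 0x36 = 0x56
  0x56 ⊕ 0xFA = 0xAC
  0xAC ⊕ 0xD1 = 0x7D
  0x7D ⊕ 0x7F = 0x02
  0x02 ⊕ 0xF2 = 0xF0

F0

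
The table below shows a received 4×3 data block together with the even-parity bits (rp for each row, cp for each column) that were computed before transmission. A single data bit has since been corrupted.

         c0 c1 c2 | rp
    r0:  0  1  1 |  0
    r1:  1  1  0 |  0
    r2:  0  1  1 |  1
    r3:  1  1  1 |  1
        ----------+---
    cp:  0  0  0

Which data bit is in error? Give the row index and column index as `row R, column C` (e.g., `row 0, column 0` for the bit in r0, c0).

row 2, column 2

Recompute each row's even parity and compare to rp:
  r0: data parity 0, sent rp 0 → ok
  r1: data parity 0, sent rp 0 → ok
  r2: data parity 0, sent rp 1 → mismatch
  r3: data parity 1, sent rp 1 → ok
Recompute each column's even parity and compare to cp:
  c0: data parity 0, sent cp 0 → ok
  c1: data parity 0, sent cp 0 → ok
  c2: data parity 1, sent cp 0 → mismatch
Exactly one row (r2) and one column (c2) fail → the flipped bit is at their intersection.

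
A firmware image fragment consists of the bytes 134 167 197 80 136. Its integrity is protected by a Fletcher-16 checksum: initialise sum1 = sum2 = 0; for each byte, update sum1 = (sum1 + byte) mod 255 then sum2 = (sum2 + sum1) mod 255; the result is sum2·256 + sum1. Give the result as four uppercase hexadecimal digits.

B9CC

Running sums (mod 255):
  after byte 0 (134): sum1=134, sum2=134
  after byte 1 (167): sum1=46, sum2=180
  after byte 2 (197): sum1=243, sum2=168
  after byte 3 (80): sum1=68, sum2=236
  after byte 4 (136): sum1=204, sum2=185
Checksum = sum2·256 + sum1 = 185·256 + 204 = 47564 = 0xB9CC.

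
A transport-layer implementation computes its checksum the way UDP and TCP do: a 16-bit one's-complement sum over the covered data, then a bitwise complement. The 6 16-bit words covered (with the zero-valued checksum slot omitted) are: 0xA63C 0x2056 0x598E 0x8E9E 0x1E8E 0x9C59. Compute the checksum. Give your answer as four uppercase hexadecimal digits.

One's-complement addition (fold any carry out of bit 15 back into bit 0):
  0xA63C + 0x2056 = 0x0C692
  0xC692 + 0x598E = 0x12020 → wrap carry → 0x2021
  0x2021 + 0x8E9E = 0x0AEBF
  0xAEBF + 0x1E8E = 0x0CD4D
  0xCD4D + 0x9C59 = 0x169A6 → wrap carry → 0x69A7
One's-complement sum = 0x69A7.
Checksum = ~0x69A7 & 0xFFFF = 0x9658.

9658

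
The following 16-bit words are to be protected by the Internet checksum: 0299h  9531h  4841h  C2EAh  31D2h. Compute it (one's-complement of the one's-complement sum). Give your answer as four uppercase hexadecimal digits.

2B37

One's-complement addition (fold any carry out of bit 15 back into bit 0):
  0x0299 + 0x9531 = 0x097CA
  0x97CA + 0x4841 = 0x0E00B
  0xE00B + 0xC2EA = 0x1A2F5 → wrap carry → 0xA2F6
  0xA2F6 + 0x31D2 = 0x0D4C8
One's-complement sum = 0xD4C8.
Checksum = ~0xD4C8 & 0xFFFF = 0x2B37.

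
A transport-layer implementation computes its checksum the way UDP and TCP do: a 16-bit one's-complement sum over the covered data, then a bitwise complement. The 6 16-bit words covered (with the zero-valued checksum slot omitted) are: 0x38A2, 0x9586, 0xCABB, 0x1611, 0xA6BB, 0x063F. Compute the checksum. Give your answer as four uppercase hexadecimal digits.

A40F

One's-complement addition (fold any carry out of bit 15 back into bit 0):
  0x38A2 + 0x9586 = 0x0CE28
  0xCE28 + 0xCABB = 0x198E3 → wrap carry → 0x98E4
  0x98E4 + 0x1611 = 0x0AEF5
  0xAEF5 + 0xA6BB = 0x155B0 → wrap carry → 0x55B1
  0x55B1 + 0x063F = 0x05BF0
One's-complement sum = 0x5BF0.
Checksum = ~0x5BF0 & 0xFFFF = 0xA40F.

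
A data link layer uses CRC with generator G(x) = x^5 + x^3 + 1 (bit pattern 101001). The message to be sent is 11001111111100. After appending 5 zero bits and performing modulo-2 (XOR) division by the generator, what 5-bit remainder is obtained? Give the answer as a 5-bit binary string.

11111

Append 5 zeros: 1100111111110000000. Divide by 101001 (XOR where the leading bit is 1):
  pos 0: 110011 XOR 101001 = 011010
  pos 1: 110101 XOR 101001 = 011100
  pos 2: 111001 XOR 101001 = 010000
  pos 3: 100001 XOR 101001 = 001000
  pos 5: 100011 XOR 101001 = 001010
  pos 7: 101010 XOR 101001 = 000011
  pos 11: 110000 XOR 101001 = 011001
  pos 12: 110010 XOR 101001 = 011011
  pos 13: 110110 XOR 101001 = 011111
Remainder (last 5 bits) = 11111. This is the CRC / FCS.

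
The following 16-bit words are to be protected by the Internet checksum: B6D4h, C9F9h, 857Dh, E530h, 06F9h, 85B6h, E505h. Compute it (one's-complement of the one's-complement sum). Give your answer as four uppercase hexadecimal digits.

A2CD

One's-complement addition (fold any carry out of bit 15 back into bit 0):
  0xB6D4 + 0xC9F9 = 0x180CD → wrap carry → 0x80CE
  0x80CE + 0x857D = 0x1064B → wrap carry → 0x064C
  0x064C + 0xE530 = 0x0EB7C
  0xEB7C + 0x06F9 = 0x0F275
  0xF275 + 0x85B6 = 0x1782B → wrap carry → 0x782C
  0x782C + 0xE505 = 0x15D31 → wrap carry → 0x5D32
One's-complement sum = 0x5D32.
Checksum = ~0x5D32 & 0xFFFF = 0xA2CD.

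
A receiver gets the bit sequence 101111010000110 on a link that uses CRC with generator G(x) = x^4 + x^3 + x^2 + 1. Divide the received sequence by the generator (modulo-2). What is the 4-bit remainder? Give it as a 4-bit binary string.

Modulo-2 division of 101111010000110 by 11101:
  pos 0: 10111 XOR 11101 = 01010
  pos 1: 10101 XOR 11101 = 01000
  pos 2: 10000 XOR 11101 = 01101
  pos 3: 11011 XOR 11101 = 00110
  pos 5: 11000 XOR 11101 = 00101
  pos 7: 10100 XOR 11101 = 01001
  pos 8: 10011 XOR 11101 = 01110
  pos 9: 11101 XOR 11101 = 00000
Remainder = 0000 (zero — the frame passes the CRC check).

0000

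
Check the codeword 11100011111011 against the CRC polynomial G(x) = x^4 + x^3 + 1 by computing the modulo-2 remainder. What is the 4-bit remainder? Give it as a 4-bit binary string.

1001

Modulo-2 division of 11100011111011 by 11001:
  pos 0: 11100 XOR 11001 = 00101
  pos 2: 10101 XOR 11001 = 01100
  pos 3: 11001 XOR 11001 = 00000
  pos 8: 11101 XOR 11001 = 00100
Remainder = 1001 (nonzero — an error is detected).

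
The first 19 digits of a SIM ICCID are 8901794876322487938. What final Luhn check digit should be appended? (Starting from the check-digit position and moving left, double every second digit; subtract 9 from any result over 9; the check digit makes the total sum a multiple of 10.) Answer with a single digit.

3

Partial digits right→left: 8 3 9 7 8 4 2 2 3 6 7 8 4 9 7 1 0 9 8
Double every second digit counting from the check-digit position (so the 1st, 3rd, 5th, ... of the partial from the right).
  doubled (with −9 where >9): 7 9 7 4 6 5 8 5 0 7 → sum 58
  kept as-is: 3 7 4 2 6 8 9 1 9 → sum 49
Total = 58 + 49 = 107.
Check digit = (10 − (107 mod 10)) mod 10 = 3.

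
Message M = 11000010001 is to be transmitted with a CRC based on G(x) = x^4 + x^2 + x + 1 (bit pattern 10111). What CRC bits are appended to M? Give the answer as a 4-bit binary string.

Append 4 zeros: 110000100010000. Divide by 10111 (XOR where the leading bit is 1):
  pos 0: 11000 XOR 10111 = 01111
  pos 1: 11110 XOR 10111 = 01001
  pos 2: 10011 XOR 10111 = 00100
  pos 4: 10000 XOR 10111 = 00111
  pos 6: 11101 XOR 10111 = 01010
  pos 7: 10100 XOR 10111 = 00011
  pos 10: 11000 XOR 10111 = 01111
Remainder (last 4 bits) = 1111. This is the CRC / FCS.

1111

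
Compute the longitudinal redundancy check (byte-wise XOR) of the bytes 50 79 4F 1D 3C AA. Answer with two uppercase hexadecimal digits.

ED

XOR the bytes together:
  start with 0x50
  0x50 ⊕ 0x79 = 0x29
  0x29 ⊕ 0x4F = 0x66
  0x66 ⊕ 0x1D = 0x7B
  0x7B ⊕ 0x3C = 0x47
  0x47 ⊕ 0xAA = 0xED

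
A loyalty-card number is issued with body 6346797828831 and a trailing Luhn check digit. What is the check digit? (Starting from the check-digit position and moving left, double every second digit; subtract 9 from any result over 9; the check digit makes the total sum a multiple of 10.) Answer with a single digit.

Partial digits right→left: 1 3 8 8 2 8 7 9 7 6 4 3 6
Double every second digit counting from the check-digit position (so the 1st, 3rd, 5th, ... of the partial from the right).
  doubled (with −9 where >9): 2 7 4 5 5 8 3 → sum 34
  kept as-is: 3 8 8 9 6 3 → sum 37
Total = 34 + 37 = 71.
Check digit = (10 − (71 mod 10)) mod 10 = 9.

9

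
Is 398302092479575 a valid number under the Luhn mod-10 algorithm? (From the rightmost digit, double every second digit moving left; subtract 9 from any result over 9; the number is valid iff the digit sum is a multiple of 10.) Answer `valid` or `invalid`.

From the right, keep odd positions and double even positions (subtract 9 from any doubled value over 9):
  doubled (positions 2,4,...): 5 9 8 9 4 6 9 → sum 50
  kept (positions 1,3,...): 5 5 7 2 0 0 8 3 → sum 30
Total = 80.
80 mod 10 = 0, so the number is valid.

valid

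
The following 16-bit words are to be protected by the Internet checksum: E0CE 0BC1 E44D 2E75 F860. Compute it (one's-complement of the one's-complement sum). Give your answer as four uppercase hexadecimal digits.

084C

One's-complement addition (fold any carry out of bit 15 back into bit 0):
  0xE0CE + 0x0BC1 = 0x0EC8F
  0xEC8F + 0xE44D = 0x1D0DC → wrap carry → 0xD0DD
  0xD0DD + 0x2E75 = 0x0FF52
  0xFF52 + 0xF860 = 0x1F7B2 → wrap carry → 0xF7B3
One's-complement sum = 0xF7B3.
Checksum = ~0xF7B3 & 0xFFFF = 0x084C.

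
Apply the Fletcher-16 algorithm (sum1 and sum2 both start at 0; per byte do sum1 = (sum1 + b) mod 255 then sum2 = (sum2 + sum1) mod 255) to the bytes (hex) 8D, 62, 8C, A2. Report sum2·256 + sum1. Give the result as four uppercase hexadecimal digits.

Running sums (mod 255):
  after byte 0 (8D): sum1=141, sum2=141
  after byte 1 (62): sum1=239, sum2=125
  after byte 2 (8C): sum1=124, sum2=249
  after byte 3 (A2): sum1=31, sum2=25
Checksum = sum2·256 + sum1 = 25·256 + 31 = 6431 = 0x191F.

191F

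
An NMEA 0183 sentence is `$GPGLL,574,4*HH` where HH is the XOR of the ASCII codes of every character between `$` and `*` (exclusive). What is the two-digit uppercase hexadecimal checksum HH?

XOR the ASCII codes of the payload characters:
  'G' = 0x47 → acc = 0x47
  'P' = 0x50 → acc = 0x17
  'G' = 0x47 → acc = 0x50
  'L' = 0x4C → acc = 0x1C
  'L' = 0x4C → acc = 0x50
  ',' = 0x2C → acc = 0x7C
  '5' = 0x35 → acc = 0x49
  '7' = 0x37 → acc = 0x7E
  '4' = 0x34 → acc = 0x4A
  ',' = 0x2C → acc = 0x66
  '4' = 0x34 → acc = 0x52
Checksum = 0x52.

52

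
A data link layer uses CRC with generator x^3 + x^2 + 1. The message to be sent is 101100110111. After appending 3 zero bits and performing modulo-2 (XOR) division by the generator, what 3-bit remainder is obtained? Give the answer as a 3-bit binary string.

111

Append 3 zeros: 101100110111000. Divide by 1101 (XOR where the leading bit is 1):
  pos 0: 1011 XOR 1101 = 0110
  pos 1: 1100 XOR 1101 = 0001
  pos 4: 1011 XOR 1101 = 0110
  pos 5: 1100 XOR 1101 = 0001
  pos 8: 1111 XOR 1101 = 0010
  pos 10: 1000 XOR 1101 = 0101
  pos 11: 1010 XOR 1101 = 0111
Remainder (last 3 bits) = 111. This is the CRC / FCS.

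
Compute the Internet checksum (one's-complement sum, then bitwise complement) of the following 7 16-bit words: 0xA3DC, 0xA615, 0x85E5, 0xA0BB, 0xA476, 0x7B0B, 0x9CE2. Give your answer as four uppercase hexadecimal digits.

One's-complement addition (fold any carry out of bit 15 back into bit 0):
  0xA3DC + 0xA615 = 0x149F1 → wrap carry → 0x49F2
  0x49F2 + 0x85E5 = 0x0CFD7
  0xCFD7 + 0xA0BB = 0x17092 → wrap carry → 0x7093
  0x7093 + 0xA476 = 0x11509 → wrap carry → 0x150A
  0x150A + 0x7B0B = 0x09015
  0x9015 + 0x9CE2 = 0x12CF7 → wrap carry → 0x2CF8
One's-complement sum = 0x2CF8.
Checksum = ~0x2CF8 & 0xFFFF = 0xD307.

D307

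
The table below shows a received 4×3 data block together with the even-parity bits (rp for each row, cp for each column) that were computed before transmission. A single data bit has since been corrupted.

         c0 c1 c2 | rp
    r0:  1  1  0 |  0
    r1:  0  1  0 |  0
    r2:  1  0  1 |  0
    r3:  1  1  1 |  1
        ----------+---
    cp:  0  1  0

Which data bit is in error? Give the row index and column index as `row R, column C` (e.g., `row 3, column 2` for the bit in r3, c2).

row 1, column 0

Recompute each row's even parity and compare to rp:
  r0: data parity 0, sent rp 0 → ok
  r1: data parity 1, sent rp 0 → mismatch
  r2: data parity 0, sent rp 0 → ok
  r3: data parity 1, sent rp 1 → ok
Recompute each column's even parity and compare to cp:
  c0: data parity 1, sent cp 0 → mismatch
  c1: data parity 1, sent cp 1 → ok
  c2: data parity 0, sent cp 0 → ok
Exactly one row (r1) and one column (c0) fail → the flipped bit is at their intersection.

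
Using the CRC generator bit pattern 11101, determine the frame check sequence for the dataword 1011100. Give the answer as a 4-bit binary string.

0101

Append 4 zeros: 10111000000. Divide by 11101 (XOR where the leading bit is 1):
  pos 0: 10111 XOR 11101 = 01010
  pos 1: 10100 XOR 11101 = 01001
  pos 2: 10010 XOR 11101 = 01111
  pos 3: 11110 XOR 11101 = 00011
  pos 6: 11000 XOR 11101 = 00101
Remainder (last 4 bits) = 0101. This is the CRC / FCS.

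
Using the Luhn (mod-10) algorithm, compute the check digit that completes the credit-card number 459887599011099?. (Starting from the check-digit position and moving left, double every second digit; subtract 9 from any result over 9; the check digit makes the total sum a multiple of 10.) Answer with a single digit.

6

Partial digits right→left: 9 9 0 1 1 0 9 9 5 7 8 8 9 5 4
Double every second digit counting from the check-digit position (so the 1st, 3rd, 5th, ... of the partial from the right).
  doubled (with −9 where >9): 9 0 2 9 1 7 9 8 → sum 45
  kept as-is: 9 1 0 9 7 8 5 → sum 39
Total = 45 + 39 = 84.
Check digit = (10 − (84 mod 10)) mod 10 = 6.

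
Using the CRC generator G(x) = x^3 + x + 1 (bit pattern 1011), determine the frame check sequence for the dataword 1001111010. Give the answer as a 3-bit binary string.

Append 3 zeros: 1001111010000. Divide by 1011 (XOR where the leading bit is 1):
  pos 0: 1001 XOR 1011 = 0010
  pos 2: 1011 XOR 1011 = 0000
  pos 6: 1010 XOR 1011 = 0001
  pos 9: 1000 XOR 1011 = 0011
Remainder (last 3 bits) = 011. This is the CRC / FCS.

011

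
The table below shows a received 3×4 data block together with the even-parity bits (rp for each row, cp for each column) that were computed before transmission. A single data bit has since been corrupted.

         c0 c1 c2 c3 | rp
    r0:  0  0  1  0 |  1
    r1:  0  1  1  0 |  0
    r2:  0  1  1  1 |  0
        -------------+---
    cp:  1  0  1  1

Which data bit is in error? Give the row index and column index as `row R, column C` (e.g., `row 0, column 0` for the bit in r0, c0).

Recompute each row's even parity and compare to rp:
  r0: data parity 1, sent rp 1 → ok
  r1: data parity 0, sent rp 0 → ok
  r2: data parity 1, sent rp 0 → mismatch
Recompute each column's even parity and compare to cp:
  c0: data parity 0, sent cp 1 → mismatch
  c1: data parity 0, sent cp 0 → ok
  c2: data parity 1, sent cp 1 → ok
  c3: data parity 1, sent cp 1 → ok
Exactly one row (r2) and one column (c0) fail → the flipped bit is at their intersection.

row 2, column 0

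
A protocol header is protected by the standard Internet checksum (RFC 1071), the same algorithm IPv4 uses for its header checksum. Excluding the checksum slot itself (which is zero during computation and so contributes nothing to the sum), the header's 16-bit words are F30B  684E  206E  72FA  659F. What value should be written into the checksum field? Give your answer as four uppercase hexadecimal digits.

AB9D

One's-complement addition (fold any carry out of bit 15 back into bit 0):
  0xF30B + 0x684E = 0x15B59 → wrap carry → 0x5B5A
  0x5B5A + 0x206E = 0x07BC8
  0x7BC8 + 0x72FA = 0x0EEC2
  0xEEC2 + 0x659F = 0x15461 → wrap carry → 0x5462
One's-complement sum = 0x5462.
Checksum = ~0x5462 & 0xFFFF = 0xAB9D.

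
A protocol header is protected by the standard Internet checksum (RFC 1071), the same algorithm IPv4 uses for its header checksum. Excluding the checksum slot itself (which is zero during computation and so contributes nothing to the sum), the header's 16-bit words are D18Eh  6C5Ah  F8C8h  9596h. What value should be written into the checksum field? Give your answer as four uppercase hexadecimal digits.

33B7

One's-complement addition (fold any carry out of bit 15 back into bit 0):
  0xD18E + 0x6C5A = 0x13DE8 → wrap carry → 0x3DE9
  0x3DE9 + 0xF8C8 = 0x136B1 → wrap carry → 0x36B2
  0x36B2 + 0x9596 = 0x0CC48
One's-complement sum = 0xCC48.
Checksum = ~0xCC48 & 0xFFFF = 0x33B7.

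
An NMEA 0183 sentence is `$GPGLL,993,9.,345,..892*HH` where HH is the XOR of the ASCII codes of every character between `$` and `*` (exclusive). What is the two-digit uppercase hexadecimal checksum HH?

XOR the ASCII codes of the payload characters:
  'G' = 0x47 → acc = 0x47
  'P' = 0x50 → acc = 0x17
  'G' = 0x47 → acc = 0x50
  'L' = 0x4C → acc = 0x1C
  'L' = 0x4C → acc = 0x50
  ',' = 0x2C → acc = 0x7C
  '9' = 0x39 → acc = 0x45
  '9' = 0x39 → acc = 0x7C
  '3' = 0x33 → acc = 0x4F
  ',' = 0x2C → acc = 0x63
  '9' = 0x39 → acc = 0x5A
  '.' = 0x2E → acc = 0x74
  ',' = 0x2C → acc = 0x58
  '3' = 0x33 → acc = 0x6B
  '4' = 0x34 → acc = 0x5F
  '5' = 0x35 → acc = 0x6A
  ',' = 0x2C → acc = 0x46
  '.' = 0x2E → acc = 0x68
  '.' = 0x2E → acc = 0x46
  '8' = 0x38 → acc = 0x7E
  '9' = 0x39 → acc = 0x47
  '2' = 0x32 → acc = 0x75
Checksum = 0x75.

75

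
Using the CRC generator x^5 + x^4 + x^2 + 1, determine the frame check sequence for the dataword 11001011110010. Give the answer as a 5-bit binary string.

00101

Append 5 zeros: 1100101111001000000. Divide by 110101 (XOR where the leading bit is 1):
  pos 0: 110010 XOR 110101 = 000111
  pos 3: 111111 XOR 110101 = 001010
  pos 5: 101010 XOR 110101 = 011111
  pos 6: 111110 XOR 110101 = 001011
  pos 8: 101110 XOR 110101 = 011011
  pos 9: 110110 XOR 110101 = 000011
  pos 13: 110000 XOR 110101 = 000101
Remainder (last 5 bits) = 00101. This is the CRC / FCS.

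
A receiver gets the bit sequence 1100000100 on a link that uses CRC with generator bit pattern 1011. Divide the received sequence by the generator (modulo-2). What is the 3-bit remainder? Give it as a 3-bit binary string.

010

Modulo-2 division of 1100000100 by 1011:
  pos 0: 1100 XOR 1011 = 0111
  pos 1: 1110 XOR 1011 = 0101
  pos 2: 1010 XOR 1011 = 0001
  pos 5: 1010 XOR 1011 = 0001
Remainder = 010 (nonzero — an error is detected).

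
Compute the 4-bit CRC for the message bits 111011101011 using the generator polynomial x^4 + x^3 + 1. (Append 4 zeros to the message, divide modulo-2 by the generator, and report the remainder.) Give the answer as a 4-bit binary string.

1100

Append 4 zeros: 1110111010110000. Divide by 11001 (XOR where the leading bit is 1):
  pos 0: 11101 XOR 11001 = 00100
  pos 2: 10011 XOR 11001 = 01010
  pos 3: 10100 XOR 11001 = 01101
  pos 4: 11011 XOR 11001 = 00010
  pos 7: 10011 XOR 11001 = 01010
  pos 8: 10100 XOR 11001 = 01101
  pos 9: 11010 XOR 11001 = 00011
Remainder (last 4 bits) = 1100. This is the CRC / FCS.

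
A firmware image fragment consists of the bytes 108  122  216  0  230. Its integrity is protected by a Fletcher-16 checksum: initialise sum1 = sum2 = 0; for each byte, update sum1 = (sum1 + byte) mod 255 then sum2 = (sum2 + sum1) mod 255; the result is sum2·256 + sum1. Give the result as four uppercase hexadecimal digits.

Running sums (mod 255):
  after byte 0 (108): sum1=108, sum2=108
  after byte 1 (122): sum1=230, sum2=83
  after byte 2 (216): sum1=191, sum2=19
  after byte 3 (0): sum1=191, sum2=210
  after byte 4 (230): sum1=166, sum2=121
Checksum = sum2·256 + sum1 = 121·256 + 166 = 31142 = 0x79A6.

79A6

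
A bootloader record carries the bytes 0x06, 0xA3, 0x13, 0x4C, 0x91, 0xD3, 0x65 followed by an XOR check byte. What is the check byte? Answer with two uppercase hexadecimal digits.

XOR the bytes together:
  start with 0x06
  0x06 ⊕ 0xA3 = 0xA5
  0xA5 ⊕ 0x13 = 0xB6
  0xB6 ⊕ 0x4C = 0xFA
  0xFA ⊕ 0x91 = 0x6B
  0x6B ⊕ 0xD3 = 0xB8
  0xB8 ⊕ 0x65 = 0xDD

DD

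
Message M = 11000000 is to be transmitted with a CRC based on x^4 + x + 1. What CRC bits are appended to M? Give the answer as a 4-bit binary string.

Append 4 zeros: 110000000000. Divide by 10011 (XOR where the leading bit is 1):
  pos 0: 11000 XOR 10011 = 01011
  pos 1: 10110 XOR 10011 = 00101
  pos 3: 10100 XOR 10011 = 00111
  pos 5: 11100 XOR 10011 = 01111
  pos 6: 11110 XOR 10011 = 01101
  pos 7: 11010 XOR 10011 = 01001
Remainder (last 4 bits) = 1001. This is the CRC / FCS.

1001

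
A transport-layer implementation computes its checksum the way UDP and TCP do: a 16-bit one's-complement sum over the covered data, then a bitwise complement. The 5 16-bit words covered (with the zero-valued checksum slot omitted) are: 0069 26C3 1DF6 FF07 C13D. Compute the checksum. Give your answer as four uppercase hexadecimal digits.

FA97

One's-complement addition (fold any carry out of bit 15 back into bit 0):
  0x0069 + 0x26C3 = 0x0272C
  0x272C + 0x1DF6 = 0x04522
  0x4522 + 0xFF07 = 0x14429 → wrap carry → 0x442A
  0x442A + 0xC13D = 0x10567 → wrap carry → 0x0568
One's-complement sum = 0x0568.
Checksum = ~0x0568 & 0xFFFF = 0xFA97.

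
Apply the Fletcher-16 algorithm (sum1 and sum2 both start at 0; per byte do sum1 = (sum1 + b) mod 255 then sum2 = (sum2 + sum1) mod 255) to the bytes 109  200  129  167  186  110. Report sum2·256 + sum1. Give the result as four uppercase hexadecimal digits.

Running sums (mod 255):
  after byte 0 (109): sum1=109, sum2=109
  after byte 1 (200): sum1=54, sum2=163
  after byte 2 (129): sum1=183, sum2=91
  after byte 3 (167): sum1=95, sum2=186
  after byte 4 (186): sum1=26, sum2=212
  after byte 5 (110): sum1=136, sum2=93
Checksum = sum2·256 + sum1 = 93·256 + 136 = 23944 = 0x5D88.

5D88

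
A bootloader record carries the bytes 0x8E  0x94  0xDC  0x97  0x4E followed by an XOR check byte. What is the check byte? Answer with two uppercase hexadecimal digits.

XOR the bytes together:
  start with 0x8E
  0x8E ⊕ 0x94 = 0x1A
  0x1A ⊕ 0xDC = 0xC6
  0xC6 ⊕ 0x97 = 0x51
  0x51 ⊕ 0x4E = 0x1F

1F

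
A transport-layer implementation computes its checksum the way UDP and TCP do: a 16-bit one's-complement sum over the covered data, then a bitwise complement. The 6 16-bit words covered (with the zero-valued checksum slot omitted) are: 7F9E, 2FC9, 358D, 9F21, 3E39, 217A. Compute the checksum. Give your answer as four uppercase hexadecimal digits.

1C36

One's-complement addition (fold any carry out of bit 15 back into bit 0):
  0x7F9E + 0x2FC9 = 0x0AF67
  0xAF67 + 0x358D = 0x0E4F4
  0xE4F4 + 0x9F21 = 0x18415 → wrap carry → 0x8416
  0x8416 + 0x3E39 = 0x0C24F
  0xC24F + 0x217A = 0x0E3C9
One's-complement sum = 0xE3C9.
Checksum = ~0xE3C9 & 0xFFFF = 0x1C36.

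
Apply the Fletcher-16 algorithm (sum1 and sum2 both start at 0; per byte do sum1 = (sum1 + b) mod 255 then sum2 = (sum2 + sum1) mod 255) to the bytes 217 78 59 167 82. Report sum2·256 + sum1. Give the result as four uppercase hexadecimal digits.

Running sums (mod 255):
  after byte 0 (217): sum1=217, sum2=217
  after byte 1 (78): sum1=40, sum2=2
  after byte 2 (59): sum1=99, sum2=101
  after byte 3 (167): sum1=11, sum2=112
  after byte 4 (82): sum1=93, sum2=205
Checksum = sum2·256 + sum1 = 205·256 + 93 = 52573 = 0xCD5D.

CD5D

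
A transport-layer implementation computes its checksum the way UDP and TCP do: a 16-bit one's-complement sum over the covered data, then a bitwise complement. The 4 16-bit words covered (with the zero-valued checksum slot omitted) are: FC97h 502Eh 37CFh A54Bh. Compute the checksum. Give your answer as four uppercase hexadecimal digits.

One's-complement addition (fold any carry out of bit 15 back into bit 0):
  0xFC97 + 0x502E = 0x14CC5 → wrap carry → 0x4CC6
  0x4CC6 + 0x37CF = 0x08495
  0x8495 + 0xA54B = 0x129E0 → wrap carry → 0x29E1
One's-complement sum = 0x29E1.
Checksum = ~0x29E1 & 0xFFFF = 0xD61E.

D61E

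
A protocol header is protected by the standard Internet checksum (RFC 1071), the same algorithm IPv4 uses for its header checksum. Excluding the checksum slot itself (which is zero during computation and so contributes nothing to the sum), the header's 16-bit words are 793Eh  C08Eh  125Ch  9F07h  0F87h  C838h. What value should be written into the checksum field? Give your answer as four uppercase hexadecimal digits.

3D0F

One's-complement addition (fold any carry out of bit 15 back into bit 0):
  0x793E + 0xC08E = 0x139CC → wrap carry → 0x39CD
  0x39CD + 0x125C = 0x04C29
  0x4C29 + 0x9F07 = 0x0EB30
  0xEB30 + 0x0F87 = 0x0FAB7
  0xFAB7 + 0xC838 = 0x1C2EF → wrap carry → 0xC2F0
One's-complement sum = 0xC2F0.
Checksum = ~0xC2F0 & 0xFFFF = 0x3D0F.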